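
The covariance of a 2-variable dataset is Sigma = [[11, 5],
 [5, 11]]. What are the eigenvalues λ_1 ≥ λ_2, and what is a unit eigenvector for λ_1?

Step 1 — characteristic polynomial of 2×2 Sigma:
  det(Sigma - λI) = λ² - trace · λ + det = 0.
  trace = 11 + 11 = 22, det = 11·11 - (5)² = 96.
Step 2 — discriminant:
  Δ = trace² - 4·det = 484 - 384 = 100.
Step 3 — eigenvalues:
  λ = (trace ± √Δ)/2 = (22 ± 10)/2,
  λ_1 = 16,  λ_2 = 6.

Step 4 — unit eigenvector for λ_1: solve (Sigma - λ_1 I)v = 0. First row:
  (11 - 16)·v_x + (5)·v_y = 0, i.e. (-5)·v_x + (5)·v_y = 0,
  so v ∝ (b, λ_1 - a) = (5, 5) = u.
  ||u|| = √((5)² + (5)²) = √(50) ≈ 7.0711,
  v_1 = u/||u|| ≈ (0.7071, 0.7071) (||v_1|| = 1).

λ_1 = 16,  λ_2 = 6;  v_1 ≈ (0.7071, 0.7071)


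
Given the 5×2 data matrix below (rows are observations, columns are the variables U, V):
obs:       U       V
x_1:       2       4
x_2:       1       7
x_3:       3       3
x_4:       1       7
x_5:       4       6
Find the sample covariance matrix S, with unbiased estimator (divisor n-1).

Step 1 — column means:
  mean(U) = (2 + 1 + 3 + 1 + 4) / 5 = 11/5 = 2.2
  mean(V) = (4 + 7 + 3 + 7 + 6) / 5 = 27/5 = 5.4

Step 2 — sample covariance S[i,j] = (1/(n-1)) · Σ_k (x_{k,i} - mean_i) · (x_{k,j} - mean_j), with n-1 = 4.
  S[U,U] = ((-0.2)·(-0.2) + (-1.2)·(-1.2) + (0.8)·(0.8) + (-1.2)·(-1.2) + (1.8)·(1.8)) / 4 = 6.8/4 = 1.7
  S[U,V] = ((-0.2)·(-1.4) + (-1.2)·(1.6) + (0.8)·(-2.4) + (-1.2)·(1.6) + (1.8)·(0.6)) / 4 = -4.4/4 = -1.1
  S[V,V] = ((-1.4)·(-1.4) + (1.6)·(1.6) + (-2.4)·(-2.4) + (1.6)·(1.6) + (0.6)·(0.6)) / 4 = 13.2/4 = 3.3

S is symmetric (S[j,i] = S[i,j]). Assembling:

S = [[1.7, -1.1],
 [-1.1, 3.3]]


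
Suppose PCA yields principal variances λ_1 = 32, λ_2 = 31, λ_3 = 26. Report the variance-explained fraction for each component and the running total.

Step 1 — total variance = trace(Sigma) = Σ λ_i = 32 + 31 + 26 = 89.

Step 2 — fraction explained by component i = λ_i / Σ λ:
  PC1: 32/89 = 0.3596
  PC2: 31/89 = 0.3483
  PC3: 26/89 = 0.2921

Step 3 — cumulative fraction after k components = (λ_1 + ... + λ_k) / Σ λ:
  k = 1: 32/89 = 0.3596
  k = 2: (32 + 31)/89 = 63/89 = 0.7079
  k = 3: (32 + 31 + 26)/89 = 89/89 = 1

Summary (fraction, with percent):

explained: PC1 0.3596 (35.96%), PC2 0.3483 (34.83%), PC3 0.2921 (29.21%);  cumulative: 0.3596, 0.7079, 1


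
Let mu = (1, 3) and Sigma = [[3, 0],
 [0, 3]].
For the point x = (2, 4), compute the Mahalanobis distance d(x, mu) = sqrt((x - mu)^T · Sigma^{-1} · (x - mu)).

Step 1 — centre the observation: (x - mu) = (1, 1).

Step 2 — invert Sigma. det(Sigma) = 3·3 - (0)² = 9.
  Sigma^{-1} = (1/det) · [[d, -b], [-b, a]] = [[0.3333, 0],
 [0, 0.3333]].

Step 3 — form the quadratic (x - mu)^T · Sigma^{-1} · (x - mu):
  Sigma^{-1} · (x - mu) = (0.3333, 0.3333).
  (x - mu)^T · [Sigma^{-1} · (x - mu)] = (1)·(0.3333) + (1)·(0.3333) = 0.6667.

Step 4 — take square root: d = √(0.6667) ≈ 0.8165.

d(x, mu) = √(0.6667) ≈ 0.8165


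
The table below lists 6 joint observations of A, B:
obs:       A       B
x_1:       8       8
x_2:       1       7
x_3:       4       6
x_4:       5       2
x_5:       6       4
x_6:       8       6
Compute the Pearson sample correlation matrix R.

Step 1 — column means:
  mean(A) = (8 + 1 + 4 + 5 + 6 + 8) / 6 = 32/6 = 5.3333
  mean(B) = (8 + 7 + 6 + 2 + 4 + 6) / 6 = 33/6 = 5.5

Step 2 — sample variances and covariances s[i,j] = (1/(n-1)) · Σ_k (x_{k,i} - mean_i) · (x_{k,j} - mean_j), with n-1 = 5:
  s[A,A] = ((2.6667)·(2.6667) + (-4.3333)·(-4.3333) + (-1.3333)·(-1.3333) + (-0.3333)·(-0.3333) + (0.6667)·(0.6667) + (2.6667)·(2.6667)) / 5 = 35.3333/5 = 7.0667
  s[A,B] = ((2.6667)·(2.5) + (-4.3333)·(1.5) + (-1.3333)·(0.5) + (-0.3333)·(-3.5) + (0.6667)·(-1.5) + (2.6667)·(0.5)) / 5 = 1/5 = 0.2
  s[B,B] = ((2.5)·(2.5) + (1.5)·(1.5) + (0.5)·(0.5) + (-3.5)·(-3.5) + (-1.5)·(-1.5) + (0.5)·(0.5)) / 5 = 23.5/5 = 4.7
  Sample standard deviations s_i = √(s[i,i]):
  s(A) = √(7.0667) = 2.6583
  s(B) = √(4.7) = 2.1679

Step 3 — r_{ij} = s_{ij} / (s_i · s_j):
  r[A,A] = 1 (diagonal).
  r[A,B] = 0.2 / (2.6583 · 2.1679) = 0.2 / 5.7631 = 0.0347
  r[B,B] = 1 (diagonal).

R is symmetric with unit diagonal. Assembling:

R = [[1, 0.0347],
 [0.0347, 1]]


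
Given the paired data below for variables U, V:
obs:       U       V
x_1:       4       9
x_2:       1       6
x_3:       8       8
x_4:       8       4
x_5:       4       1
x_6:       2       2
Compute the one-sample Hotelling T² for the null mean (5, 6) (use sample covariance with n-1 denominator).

Step 1 — sample mean vector:
  mean(U) = (4 + 1 + 8 + 8 + 4 + 2) / 6 = 27/6 = 4.5
  mean(V) = (9 + 6 + 8 + 4 + 1 + 2) / 6 = 30/6 = 5
  x̄ = (4.5, 5),  deviation x̄ - mu_0 = (4.5, 5) - (5, 6) = (-0.5, -1).

Step 2 — sample covariance matrix, S[i,j] = (1/(n-1)) · Σ_k (x_{k,i} - mean_i) · (x_{k,j} - mean_j), divisor n-1 = 5:
  S[U,U] = ((-0.5)·(-0.5) + (-3.5)·(-3.5) + (3.5)·(3.5) + (3.5)·(3.5) + (-0.5)·(-0.5) + (-2.5)·(-2.5)) / 5 = 43.5/5 = 8.7
  S[U,V] = ((-0.5)·(4) + (-3.5)·(1) + (3.5)·(3) + (3.5)·(-1) + (-0.5)·(-4) + (-2.5)·(-3)) / 5 = 11/5 = 2.2
  S[V,V] = ((4)·(4) + (1)·(1) + (3)·(3) + (-1)·(-1) + (-4)·(-4) + (-3)·(-3)) / 5 = 52/5 = 10.4
  S = [[8.7, 2.2],
 [2.2, 10.4]].

Step 3 — invert S. det(S) = 8.7·10.4 - (2.2)² = 85.64.
  S^{-1} = (1/det) · [[d, -b], [-b, a]] = [[0.1214, -0.0257],
 [-0.0257, 0.1016]].

Step 4 — quadratic form (x̄ - mu_0)^T · S^{-1} · (x̄ - mu_0):
  S^{-1} · (x̄ - mu_0) = (-0.035, -0.0887),
  (x̄ - mu_0)^T · [...] = (-0.5)·(-0.035) + (-1)·(-0.0887) = 0.1063.

Step 5 — scale by n: T² = 6 · 0.1063 = 0.6376.

T² ≈ 0.6376


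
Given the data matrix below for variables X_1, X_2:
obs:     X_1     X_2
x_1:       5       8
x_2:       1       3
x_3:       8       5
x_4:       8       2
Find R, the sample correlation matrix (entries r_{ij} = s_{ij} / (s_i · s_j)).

Step 1 — column means:
  mean(X_1) = (5 + 1 + 8 + 8) / 4 = 22/4 = 5.5
  mean(X_2) = (8 + 3 + 5 + 2) / 4 = 18/4 = 4.5

Step 2 — sample variances and covariances s[i,j] = (1/(n-1)) · Σ_k (x_{k,i} - mean_i) · (x_{k,j} - mean_j), with n-1 = 3:
  s[X_1,X_1] = ((-0.5)·(-0.5) + (-4.5)·(-4.5) + (2.5)·(2.5) + (2.5)·(2.5)) / 3 = 33/3 = 11
  s[X_1,X_2] = ((-0.5)·(3.5) + (-4.5)·(-1.5) + (2.5)·(0.5) + (2.5)·(-2.5)) / 3 = 0/3 = 0
  s[X_2,X_2] = ((3.5)·(3.5) + (-1.5)·(-1.5) + (0.5)·(0.5) + (-2.5)·(-2.5)) / 3 = 21/3 = 7
  Sample standard deviations s_i = √(s[i,i]):
  s(X_1) = √(11) = 3.3166
  s(X_2) = √(7) = 2.6458

Step 3 — r_{ij} = s_{ij} / (s_i · s_j):
  r[X_1,X_1] = 1 (diagonal).
  r[X_1,X_2] = 0 / (3.3166 · 2.6458) = 0 / 8.775 = 0
  r[X_2,X_2] = 1 (diagonal).

R is symmetric with unit diagonal. Assembling:

R = [[1, 0],
 [0, 1]]


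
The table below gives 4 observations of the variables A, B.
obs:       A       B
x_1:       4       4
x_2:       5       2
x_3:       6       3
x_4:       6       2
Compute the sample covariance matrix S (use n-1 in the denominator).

Step 1 — column means:
  mean(A) = (4 + 5 + 6 + 6) / 4 = 21/4 = 5.25
  mean(B) = (4 + 2 + 3 + 2) / 4 = 11/4 = 2.75

Step 2 — sample covariance S[i,j] = (1/(n-1)) · Σ_k (x_{k,i} - mean_i) · (x_{k,j} - mean_j), with n-1 = 3.
  S[A,A] = ((-1.25)·(-1.25) + (-0.25)·(-0.25) + (0.75)·(0.75) + (0.75)·(0.75)) / 3 = 2.75/3 = 0.9167
  S[A,B] = ((-1.25)·(1.25) + (-0.25)·(-0.75) + (0.75)·(0.25) + (0.75)·(-0.75)) / 3 = -1.75/3 = -0.5833
  S[B,B] = ((1.25)·(1.25) + (-0.75)·(-0.75) + (0.25)·(0.25) + (-0.75)·(-0.75)) / 3 = 2.75/3 = 0.9167

S is symmetric (S[j,i] = S[i,j]). Assembling:

S = [[0.9167, -0.5833],
 [-0.5833, 0.9167]]


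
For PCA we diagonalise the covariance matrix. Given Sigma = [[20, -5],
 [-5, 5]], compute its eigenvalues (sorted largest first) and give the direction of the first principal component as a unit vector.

Step 1 — characteristic polynomial of 2×2 Sigma:
  det(Sigma - λI) = λ² - trace · λ + det = 0.
  trace = 20 + 5 = 25, det = 20·5 - (-5)² = 75.
Step 2 — discriminant:
  Δ = trace² - 4·det = 625 - 300 = 325.
Step 3 — eigenvalues:
  λ = (trace ± √Δ)/2 = (25 ± 18.0278)/2,
  λ_1 = 21.5139,  λ_2 = 3.4861.

Step 4 — unit eigenvector for λ_1: solve (Sigma - λ_1 I)v = 0. First row:
  (20 - 21.5139)·v_x + (-5)·v_y = 0, i.e. (-1.5139)·v_x + (-5)·v_y = 0,
  so v ∝ (b, λ_1 - a) = (-5, 1.5139); multiply by -1 so the first entry is positive: u = (5, -1.5139).
  ||u|| = √((5)² + (-1.5139)²) = √(27.2918) ≈ 5.2242,
  v_1 = u/||u|| ≈ (0.9571, -0.2898) (||v_1|| = 1).

λ_1 = 21.5139,  λ_2 = 3.4861;  v_1 ≈ (0.9571, -0.2898)


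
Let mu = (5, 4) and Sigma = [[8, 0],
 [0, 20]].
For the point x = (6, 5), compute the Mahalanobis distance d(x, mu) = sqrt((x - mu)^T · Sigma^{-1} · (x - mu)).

Step 1 — centre the observation: (x - mu) = (1, 1).

Step 2 — invert Sigma. det(Sigma) = 8·20 - (0)² = 160.
  Sigma^{-1} = (1/det) · [[d, -b], [-b, a]] = [[0.125, 0],
 [0, 0.05]].

Step 3 — form the quadratic (x - mu)^T · Sigma^{-1} · (x - mu):
  Sigma^{-1} · (x - mu) = (0.125, 0.05).
  (x - mu)^T · [Sigma^{-1} · (x - mu)] = (1)·(0.125) + (1)·(0.05) = 0.175.

Step 4 — take square root: d = √(0.175) ≈ 0.4183.

d(x, mu) = √(0.175) ≈ 0.4183


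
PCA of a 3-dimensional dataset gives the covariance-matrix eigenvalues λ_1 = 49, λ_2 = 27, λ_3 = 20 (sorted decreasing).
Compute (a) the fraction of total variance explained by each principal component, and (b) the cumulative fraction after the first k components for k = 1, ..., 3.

Step 1 — total variance = trace(Sigma) = Σ λ_i = 49 + 27 + 20 = 96.

Step 2 — fraction explained by component i = λ_i / Σ λ:
  PC1: 49/96 = 0.5104
  PC2: 27/96 = 0.2812
  PC3: 20/96 = 0.2083

Step 3 — cumulative fraction after k components = (λ_1 + ... + λ_k) / Σ λ:
  k = 1: 49/96 = 0.5104
  k = 2: (49 + 27)/96 = 76/96 = 0.7917
  k = 3: (49 + 27 + 20)/96 = 96/96 = 1

Summary (fraction, with percent):

explained: PC1 0.5104 (51.04%), PC2 0.2812 (28.12%), PC3 0.2083 (20.83%);  cumulative: 0.5104, 0.7917, 1


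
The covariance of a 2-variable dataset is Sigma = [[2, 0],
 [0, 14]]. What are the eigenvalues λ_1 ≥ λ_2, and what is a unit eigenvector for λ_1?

Step 1 — characteristic polynomial of 2×2 Sigma:
  det(Sigma - λI) = λ² - trace · λ + det = 0.
  trace = 2 + 14 = 16, det = 2·14 - (0)² = 28.
Step 2 — discriminant:
  Δ = trace² - 4·det = 256 - 112 = 144.
Step 3 — eigenvalues:
  λ = (trace ± √Δ)/2 = (16 ± 12)/2,
  λ_1 = 14,  λ_2 = 2.

Step 4 — unit eigenvector for λ_1: Sigma is diagonal, so its eigenvectors are the coordinate axes. λ_1 = 14 is the diagonal entry on the second coordinate axis, hence
  v_1 = (0, 1) (||v_1|| = 1).

λ_1 = 14,  λ_2 = 2;  v_1 ≈ (0, 1)


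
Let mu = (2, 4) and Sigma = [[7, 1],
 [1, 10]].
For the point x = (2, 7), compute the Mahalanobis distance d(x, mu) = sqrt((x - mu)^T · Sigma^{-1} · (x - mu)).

Step 1 — centre the observation: (x - mu) = (0, 3).

Step 2 — invert Sigma. det(Sigma) = 7·10 - (1)² = 69.
  Sigma^{-1} = (1/det) · [[d, -b], [-b, a]] = [[0.1449, -0.0145],
 [-0.0145, 0.1014]].

Step 3 — form the quadratic (x - mu)^T · Sigma^{-1} · (x - mu):
  Sigma^{-1} · (x - mu) = (-0.0435, 0.3043).
  (x - mu)^T · [Sigma^{-1} · (x - mu)] = (0)·(-0.0435) + (3)·(0.3043) = 0.913.

Step 4 — take square root: d = √(0.913) ≈ 0.9555.

d(x, mu) = √(0.913) ≈ 0.9555


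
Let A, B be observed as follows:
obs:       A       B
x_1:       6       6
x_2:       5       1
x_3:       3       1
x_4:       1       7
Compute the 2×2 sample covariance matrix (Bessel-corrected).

Step 1 — column means:
  mean(A) = (6 + 5 + 3 + 1) / 4 = 15/4 = 3.75
  mean(B) = (6 + 1 + 1 + 7) / 4 = 15/4 = 3.75

Step 2 — sample covariance S[i,j] = (1/(n-1)) · Σ_k (x_{k,i} - mean_i) · (x_{k,j} - mean_j), with n-1 = 3.
  S[A,A] = ((2.25)·(2.25) + (1.25)·(1.25) + (-0.75)·(-0.75) + (-2.75)·(-2.75)) / 3 = 14.75/3 = 4.9167
  S[A,B] = ((2.25)·(2.25) + (1.25)·(-2.75) + (-0.75)·(-2.75) + (-2.75)·(3.25)) / 3 = -5.25/3 = -1.75
  S[B,B] = ((2.25)·(2.25) + (-2.75)·(-2.75) + (-2.75)·(-2.75) + (3.25)·(3.25)) / 3 = 30.75/3 = 10.25

S is symmetric (S[j,i] = S[i,j]). Assembling:

S = [[4.9167, -1.75],
 [-1.75, 10.25]]


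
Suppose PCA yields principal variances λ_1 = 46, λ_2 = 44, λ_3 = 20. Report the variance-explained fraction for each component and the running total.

Step 1 — total variance = trace(Sigma) = Σ λ_i = 46 + 44 + 20 = 110.

Step 2 — fraction explained by component i = λ_i / Σ λ:
  PC1: 46/110 = 0.4182
  PC2: 44/110 = 0.4
  PC3: 20/110 = 0.1818

Step 3 — cumulative fraction after k components = (λ_1 + ... + λ_k) / Σ λ:
  k = 1: 46/110 = 0.4182
  k = 2: (46 + 44)/110 = 90/110 = 0.8182
  k = 3: (46 + 44 + 20)/110 = 110/110 = 1

Summary (fraction, with percent):

explained: PC1 0.4182 (41.82%), PC2 0.4 (40%), PC3 0.1818 (18.18%);  cumulative: 0.4182, 0.8182, 1


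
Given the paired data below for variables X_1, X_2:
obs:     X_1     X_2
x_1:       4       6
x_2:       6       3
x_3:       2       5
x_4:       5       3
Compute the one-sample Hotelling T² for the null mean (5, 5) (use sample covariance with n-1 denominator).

Step 1 — sample mean vector:
  mean(X_1) = (4 + 6 + 2 + 5) / 4 = 17/4 = 4.25
  mean(X_2) = (6 + 3 + 5 + 3) / 4 = 17/4 = 4.25
  x̄ = (4.25, 4.25),  deviation x̄ - mu_0 = (4.25, 4.25) - (5, 5) = (-0.75, -0.75).

Step 2 — sample covariance matrix, S[i,j] = (1/(n-1)) · Σ_k (x_{k,i} - mean_i) · (x_{k,j} - mean_j), divisor n-1 = 3:
  S[X_1,X_1] = ((-0.25)·(-0.25) + (1.75)·(1.75) + (-2.25)·(-2.25) + (0.75)·(0.75)) / 3 = 8.75/3 = 2.9167
  S[X_1,X_2] = ((-0.25)·(1.75) + (1.75)·(-1.25) + (-2.25)·(0.75) + (0.75)·(-1.25)) / 3 = -5.25/3 = -1.75
  S[X_2,X_2] = ((1.75)·(1.75) + (-1.25)·(-1.25) + (0.75)·(0.75) + (-1.25)·(-1.25)) / 3 = 6.75/3 = 2.25
  S = [[2.9167, -1.75],
 [-1.75, 2.25]].

Step 3 — invert S. det(S) = 2.9167·2.25 - (-1.75)² = 3.5.
  S^{-1} = (1/det) · [[d, -b], [-b, a]] = [[0.6429, 0.5],
 [0.5, 0.8333]].

Step 4 — quadratic form (x̄ - mu_0)^T · S^{-1} · (x̄ - mu_0):
  S^{-1} · (x̄ - mu_0) = (-0.8571, -1),
  (x̄ - mu_0)^T · [...] = (-0.75)·(-0.8571) + (-0.75)·(-1) = 1.3929.

Step 5 — scale by n: T² = 4 · 1.3929 = 5.5714.

T² ≈ 5.5714


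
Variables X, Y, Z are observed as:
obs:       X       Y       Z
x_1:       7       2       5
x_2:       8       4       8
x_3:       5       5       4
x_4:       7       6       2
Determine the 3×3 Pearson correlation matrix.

Step 1 — column means:
  mean(X) = (7 + 8 + 5 + 7) / 4 = 27/4 = 6.75
  mean(Y) = (2 + 4 + 5 + 6) / 4 = 17/4 = 4.25
  mean(Z) = (5 + 8 + 4 + 2) / 4 = 19/4 = 4.75

Step 2 — sample variances and covariances s[i,j] = (1/(n-1)) · Σ_k (x_{k,i} - mean_i) · (x_{k,j} - mean_j), with n-1 = 3:
  s[X,X] = ((0.25)·(0.25) + (1.25)·(1.25) + (-1.75)·(-1.75) + (0.25)·(0.25)) / 3 = 4.75/3 = 1.5833
  s[X,Y] = ((0.25)·(-2.25) + (1.25)·(-0.25) + (-1.75)·(0.75) + (0.25)·(1.75)) / 3 = -1.75/3 = -0.5833
  s[X,Z] = ((0.25)·(0.25) + (1.25)·(3.25) + (-1.75)·(-0.75) + (0.25)·(-2.75)) / 3 = 4.75/3 = 1.5833
  s[Y,Y] = ((-2.25)·(-2.25) + (-0.25)·(-0.25) + (0.75)·(0.75) + (1.75)·(1.75)) / 3 = 8.75/3 = 2.9167
  s[Y,Z] = ((-2.25)·(0.25) + (-0.25)·(3.25) + (0.75)·(-0.75) + (1.75)·(-2.75)) / 3 = -6.75/3 = -2.25
  s[Z,Z] = ((0.25)·(0.25) + (3.25)·(3.25) + (-0.75)·(-0.75) + (-2.75)·(-2.75)) / 3 = 18.75/3 = 6.25
  Sample standard deviations s_i = √(s[i,i]):
  s(X) = √(1.5833) = 1.2583
  s(Y) = √(2.9167) = 1.7078
  s(Z) = √(6.25) = 2.5

Step 3 — r_{ij} = s_{ij} / (s_i · s_j):
  r[X,X] = 1 (diagonal).
  r[X,Y] = -0.5833 / (1.2583 · 1.7078) = -0.5833 / 2.149 = -0.2714
  r[X,Z] = 1.5833 / (1.2583 · 2.5) = 1.5833 / 3.1458 = 0.5033
  r[Y,Y] = 1 (diagonal).
  r[Y,Z] = -2.25 / (1.7078 · 2.5) = -2.25 / 4.2696 = -0.527
  r[Z,Z] = 1 (diagonal).

R is symmetric with unit diagonal. Assembling:

R = [[1, -0.2714, 0.5033],
 [-0.2714, 1, -0.527],
 [0.5033, -0.527, 1]]


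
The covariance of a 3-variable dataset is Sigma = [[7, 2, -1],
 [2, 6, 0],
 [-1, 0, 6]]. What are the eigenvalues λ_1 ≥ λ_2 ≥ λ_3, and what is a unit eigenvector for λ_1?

Step 1 — characteristic polynomial p(λ) = det(λI - Sigma) = λ³ - tr·λ² + c_1·λ - det, where tr = trace, c_1 = sum of the principal 2×2 minors, det = det(Sigma):
  tr = 7 + 6 + 6 = 19,
  c_1 = (7·6 - (2)²) + (7·6 - (-1)²) + (6·6 - (0)²) = 38 + 41 + 36 = 115,
  det = 7·(6·6 - (0)²) - (2)·((2)·6 - (0)·(-1)) + (-1)·((2)·(0) - 6·(-1)) = 7·(36) - (2)·(12) + (-1)·(6) = 222.
  So p(λ) = λ³ - 19λ² + 115λ - 222.
Step 2 — look for an integer root (rational root theorem: any rational root is an integer divisor of 222). Testing λ = 6:
  p(6) = 216 - 684 + 690 - 222 = 0  ✓
  Dividing out (λ - 6): p(λ) = (λ - 6)(λ² - 13λ + 37).
Step 3 — remaining eigenvalues from the quadratic λ² - 13λ + 37 = 0:
  Δ = 13² - 4·37 = 169 - 148 = 21,  λ = (13 ± √21)/2 = (13 ± 4.5826)/2 ≈ 8.7913 or 4.2087.
  Sorted: λ_1 = 8.7913,  λ_2 = 6,  λ_3 = 4.2087  (check: sum = 19 = tr ✓).

Step 4 — unit eigenvector for λ_1 ≈ 8.7913: v spans the null space of (Sigma - λ_1 I), whose rows are
  r_1 = (-1.7913, 2, -1),  r_2 = (2, -2.7913, 0),  r_3 = (-1, 0, -2.7913).
  v is orthogonal to every row, so take v ∝ r_1 × r_2 = ((2)·(0) - (-1)·(-2.7913), (-1)·(2) - (-1.7913)·(0), (-1.7913)·(-2.7913) - (2)·(2)) ≈ (-2.7913, -2, 1).
  Rescale (multiply by -1 so the first nonzero entry is positive): u = (2.7913, 2, -1).
  ||u|| = √((2.7913)² + (2)² + (-1)²) = √(12.7913) ≈ 3.5765,  v_1 = u/||u|| ≈ (0.7805, 0.5592, -0.2796) (||v_1|| = 1).

λ_1 = 8.7913,  λ_2 = 6,  λ_3 = 4.2087;  v_1 ≈ (0.7805, 0.5592, -0.2796)


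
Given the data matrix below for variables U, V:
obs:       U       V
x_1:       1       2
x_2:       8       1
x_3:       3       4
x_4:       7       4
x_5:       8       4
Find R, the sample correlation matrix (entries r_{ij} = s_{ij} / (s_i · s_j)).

Step 1 — column means:
  mean(U) = (1 + 8 + 3 + 7 + 8) / 5 = 27/5 = 5.4
  mean(V) = (2 + 1 + 4 + 4 + 4) / 5 = 15/5 = 3

Step 2 — sample variances and covariances s[i,j] = (1/(n-1)) · Σ_k (x_{k,i} - mean_i) · (x_{k,j} - mean_j), with n-1 = 4:
  s[U,U] = ((-4.4)·(-4.4) + (2.6)·(2.6) + (-2.4)·(-2.4) + (1.6)·(1.6) + (2.6)·(2.6)) / 4 = 41.2/4 = 10.3
  s[U,V] = ((-4.4)·(-1) + (2.6)·(-2) + (-2.4)·(1) + (1.6)·(1) + (2.6)·(1)) / 4 = 1/4 = 0.25
  s[V,V] = ((-1)·(-1) + (-2)·(-2) + (1)·(1) + (1)·(1) + (1)·(1)) / 4 = 8/4 = 2
  Sample standard deviations s_i = √(s[i,i]):
  s(U) = √(10.3) = 3.2094
  s(V) = √(2) = 1.4142

Step 3 — r_{ij} = s_{ij} / (s_i · s_j):
  r[U,U] = 1 (diagonal).
  r[U,V] = 0.25 / (3.2094 · 1.4142) = 0.25 / 4.5387 = 0.0551
  r[V,V] = 1 (diagonal).

R is symmetric with unit diagonal. Assembling:

R = [[1, 0.0551],
 [0.0551, 1]]


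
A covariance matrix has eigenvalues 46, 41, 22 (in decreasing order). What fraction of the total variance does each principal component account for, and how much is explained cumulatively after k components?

Step 1 — total variance = trace(Sigma) = Σ λ_i = 46 + 41 + 22 = 109.

Step 2 — fraction explained by component i = λ_i / Σ λ:
  PC1: 46/109 = 0.422
  PC2: 41/109 = 0.3761
  PC3: 22/109 = 0.2018

Step 3 — cumulative fraction after k components = (λ_1 + ... + λ_k) / Σ λ:
  k = 1: 46/109 = 0.422
  k = 2: (46 + 41)/109 = 87/109 = 0.7982
  k = 3: (46 + 41 + 22)/109 = 109/109 = 1

Summary (fraction, with percent):

explained: PC1 0.422 (42.2%), PC2 0.3761 (37.61%), PC3 0.2018 (20.18%);  cumulative: 0.422, 0.7982, 1


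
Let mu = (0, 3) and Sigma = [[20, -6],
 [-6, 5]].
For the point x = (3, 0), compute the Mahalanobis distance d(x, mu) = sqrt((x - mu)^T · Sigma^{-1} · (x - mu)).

Step 1 — centre the observation: (x - mu) = (3, -3).

Step 2 — invert Sigma. det(Sigma) = 20·5 - (-6)² = 64.
  Sigma^{-1} = (1/det) · [[d, -b], [-b, a]] = [[0.0781, 0.0938],
 [0.0938, 0.3125]].

Step 3 — form the quadratic (x - mu)^T · Sigma^{-1} · (x - mu):
  Sigma^{-1} · (x - mu) = (-0.0469, -0.6562).
  (x - mu)^T · [Sigma^{-1} · (x - mu)] = (3)·(-0.0469) + (-3)·(-0.6562) = 1.8281.

Step 4 — take square root: d = √(1.8281) ≈ 1.3521.

d(x, mu) = √(1.8281) ≈ 1.3521


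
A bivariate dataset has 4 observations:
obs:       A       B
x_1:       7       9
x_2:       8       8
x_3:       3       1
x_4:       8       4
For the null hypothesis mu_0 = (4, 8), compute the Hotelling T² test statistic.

Step 1 — sample mean vector:
  mean(A) = (7 + 8 + 3 + 8) / 4 = 26/4 = 6.5
  mean(B) = (9 + 8 + 1 + 4) / 4 = 22/4 = 5.5
  x̄ = (6.5, 5.5),  deviation x̄ - mu_0 = (6.5, 5.5) - (4, 8) = (2.5, -2.5).

Step 2 — sample covariance matrix, S[i,j] = (1/(n-1)) · Σ_k (x_{k,i} - mean_i) · (x_{k,j} - mean_j), divisor n-1 = 3:
  S[A,A] = ((0.5)·(0.5) + (1.5)·(1.5) + (-3.5)·(-3.5) + (1.5)·(1.5)) / 3 = 17/3 = 5.6667
  S[A,B] = ((0.5)·(3.5) + (1.5)·(2.5) + (-3.5)·(-4.5) + (1.5)·(-1.5)) / 3 = 19/3 = 6.3333
  S[B,B] = ((3.5)·(3.5) + (2.5)·(2.5) + (-4.5)·(-4.5) + (-1.5)·(-1.5)) / 3 = 41/3 = 13.6667
  S = [[5.6667, 6.3333],
 [6.3333, 13.6667]].

Step 3 — invert S. det(S) = 5.6667·13.6667 - (6.3333)² = 37.3333.
  S^{-1} = (1/det) · [[d, -b], [-b, a]] = [[0.3661, -0.1696],
 [-0.1696, 0.1518]].

Step 4 — quadratic form (x̄ - mu_0)^T · S^{-1} · (x̄ - mu_0):
  S^{-1} · (x̄ - mu_0) = (1.3393, -0.8036),
  (x̄ - mu_0)^T · [...] = (2.5)·(1.3393) + (-2.5)·(-0.8036) = 5.3571.

Step 5 — scale by n: T² = 4 · 5.3571 = 21.4286.

T² ≈ 21.4286


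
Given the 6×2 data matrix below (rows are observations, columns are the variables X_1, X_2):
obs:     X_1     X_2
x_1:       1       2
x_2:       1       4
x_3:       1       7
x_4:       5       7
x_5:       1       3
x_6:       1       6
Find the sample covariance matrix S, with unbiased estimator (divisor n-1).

Step 1 — column means:
  mean(X_1) = (1 + 1 + 1 + 5 + 1 + 1) / 6 = 10/6 = 1.6667
  mean(X_2) = (2 + 4 + 7 + 7 + 3 + 6) / 6 = 29/6 = 4.8333

Step 2 — sample covariance S[i,j] = (1/(n-1)) · Σ_k (x_{k,i} - mean_i) · (x_{k,j} - mean_j), with n-1 = 5.
  S[X_1,X_1] = ((-0.6667)·(-0.6667) + (-0.6667)·(-0.6667) + (-0.6667)·(-0.6667) + (3.3333)·(3.3333) + (-0.6667)·(-0.6667) + (-0.6667)·(-0.6667)) / 5 = 13.3333/5 = 2.6667
  S[X_1,X_2] = ((-0.6667)·(-2.8333) + (-0.6667)·(-0.8333) + (-0.6667)·(2.1667) + (3.3333)·(2.1667) + (-0.6667)·(-1.8333) + (-0.6667)·(1.1667)) / 5 = 8.6667/5 = 1.7333
  S[X_2,X_2] = ((-2.8333)·(-2.8333) + (-0.8333)·(-0.8333) + (2.1667)·(2.1667) + (2.1667)·(2.1667) + (-1.8333)·(-1.8333) + (1.1667)·(1.1667)) / 5 = 22.8333/5 = 4.5667

S is symmetric (S[j,i] = S[i,j]). Assembling:

S = [[2.6667, 1.7333],
 [1.7333, 4.5667]]


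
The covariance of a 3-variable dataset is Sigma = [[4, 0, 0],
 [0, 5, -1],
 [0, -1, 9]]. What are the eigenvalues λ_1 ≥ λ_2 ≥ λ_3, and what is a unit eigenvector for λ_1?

Step 1 — characteristic polynomial p(λ) = det(λI - Sigma) = λ³ - tr·λ² + c_1·λ - det, where tr = trace, c_1 = sum of the principal 2×2 minors, det = det(Sigma):
  tr = 4 + 5 + 9 = 18,
  c_1 = (4·5 - (0)²) + (4·9 - (0)²) + (5·9 - (-1)²) = 20 + 36 + 44 = 100,
  det = 4·(5·9 - (-1)²) - (0)·((0)·9 - (-1)·(0)) + (0)·((0)·(-1) - 5·(0)) = 4·(44) - (0)·(0) + (0)·(0) = 176.
  So p(λ) = λ³ - 18λ² + 100λ - 176.
Step 2 — look for an integer root (rational root theorem: any rational root is an integer divisor of 176). Testing λ = 4:
  p(4) = 64 - 288 + 400 - 176 = 0  ✓
  Dividing out (λ - 4): p(λ) = (λ - 4)(λ² - 14λ + 44).
Step 3 — remaining eigenvalues from the quadratic λ² - 14λ + 44 = 0:
  Δ = 14² - 4·44 = 196 - 176 = 20,  λ = (14 ± √20)/2 = (14 ± 4.4721)/2 ≈ 9.2361 or 4.7639.
  Sorted: λ_1 = 9.2361,  λ_2 = 4.7639,  λ_3 = 4  (check: sum = 18 = tr ✓).

Step 4 — unit eigenvector for λ_1 ≈ 9.2361: v spans the null space of (Sigma - λ_1 I), whose rows are
  r_1 = (-5.2361, 0, 0),  r_2 = (0, -4.2361, -1),  r_3 = (0, -1, -0.2361).
  v is orthogonal to every row, so take v ∝ r_1 × r_2 = ((0)·(-1) - (0)·(-4.2361), (0)·(0) - (-5.2361)·(-1), (-5.2361)·(-4.2361) - (0)·(0)) ≈ (0, -5.2361, 22.1803).
  Rescale (multiply by -1 so the first nonzero entry is positive): u = (0, 5.2361, -22.1803).
  ||u|| = √((0)² + (5.2361)² + (-22.1803)²) = √(519.3839) ≈ 22.79,  v_1 = u/||u|| ≈ (0, 0.2298, -0.9732) (||v_1|| = 1).

λ_1 = 9.2361,  λ_2 = 4.7639,  λ_3 = 4;  v_1 ≈ (0, 0.2298, -0.9732)


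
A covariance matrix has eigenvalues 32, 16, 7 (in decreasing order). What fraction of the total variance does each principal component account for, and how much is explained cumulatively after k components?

Step 1 — total variance = trace(Sigma) = Σ λ_i = 32 + 16 + 7 = 55.

Step 2 — fraction explained by component i = λ_i / Σ λ:
  PC1: 32/55 = 0.5818
  PC2: 16/55 = 0.2909
  PC3: 7/55 = 0.1273

Step 3 — cumulative fraction after k components = (λ_1 + ... + λ_k) / Σ λ:
  k = 1: 32/55 = 0.5818
  k = 2: (32 + 16)/55 = 48/55 = 0.8727
  k = 3: (32 + 16 + 7)/55 = 55/55 = 1

Summary (fraction, with percent):

explained: PC1 0.5818 (58.18%), PC2 0.2909 (29.09%), PC3 0.1273 (12.73%);  cumulative: 0.5818, 0.8727, 1


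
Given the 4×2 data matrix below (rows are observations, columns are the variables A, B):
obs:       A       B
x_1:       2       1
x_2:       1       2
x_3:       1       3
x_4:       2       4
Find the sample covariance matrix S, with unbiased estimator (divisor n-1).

Step 1 — column means:
  mean(A) = (2 + 1 + 1 + 2) / 4 = 6/4 = 1.5
  mean(B) = (1 + 2 + 3 + 4) / 4 = 10/4 = 2.5

Step 2 — sample covariance S[i,j] = (1/(n-1)) · Σ_k (x_{k,i} - mean_i) · (x_{k,j} - mean_j), with n-1 = 3.
  S[A,A] = ((0.5)·(0.5) + (-0.5)·(-0.5) + (-0.5)·(-0.5) + (0.5)·(0.5)) / 3 = 1/3 = 0.3333
  S[A,B] = ((0.5)·(-1.5) + (-0.5)·(-0.5) + (-0.5)·(0.5) + (0.5)·(1.5)) / 3 = 0/3 = 0
  S[B,B] = ((-1.5)·(-1.5) + (-0.5)·(-0.5) + (0.5)·(0.5) + (1.5)·(1.5)) / 3 = 5/3 = 1.6667

S is symmetric (S[j,i] = S[i,j]). Assembling:

S = [[0.3333, 0],
 [0, 1.6667]]


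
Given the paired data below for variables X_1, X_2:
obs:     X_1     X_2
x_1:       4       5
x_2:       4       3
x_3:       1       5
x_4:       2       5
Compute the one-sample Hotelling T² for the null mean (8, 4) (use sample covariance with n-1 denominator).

Step 1 — sample mean vector:
  mean(X_1) = (4 + 4 + 1 + 2) / 4 = 11/4 = 2.75
  mean(X_2) = (5 + 3 + 5 + 5) / 4 = 18/4 = 4.5
  x̄ = (2.75, 4.5),  deviation x̄ - mu_0 = (2.75, 4.5) - (8, 4) = (-5.25, 0.5).

Step 2 — sample covariance matrix, S[i,j] = (1/(n-1)) · Σ_k (x_{k,i} - mean_i) · (x_{k,j} - mean_j), divisor n-1 = 3:
  S[X_1,X_1] = ((1.25)·(1.25) + (1.25)·(1.25) + (-1.75)·(-1.75) + (-0.75)·(-0.75)) / 3 = 6.75/3 = 2.25
  S[X_1,X_2] = ((1.25)·(0.5) + (1.25)·(-1.5) + (-1.75)·(0.5) + (-0.75)·(0.5)) / 3 = -2.5/3 = -0.8333
  S[X_2,X_2] = ((0.5)·(0.5) + (-1.5)·(-1.5) + (0.5)·(0.5) + (0.5)·(0.5)) / 3 = 3/3 = 1
  S = [[2.25, -0.8333],
 [-0.8333, 1]].

Step 3 — invert S. det(S) = 2.25·1 - (-0.8333)² = 1.5556.
  S^{-1} = (1/det) · [[d, -b], [-b, a]] = [[0.6429, 0.5357],
 [0.5357, 1.4464]].

Step 4 — quadratic form (x̄ - mu_0)^T · S^{-1} · (x̄ - mu_0):
  S^{-1} · (x̄ - mu_0) = (-3.1071, -2.0893),
  (x̄ - mu_0)^T · [...] = (-5.25)·(-3.1071) + (0.5)·(-2.0893) = 15.2679.

Step 5 — scale by n: T² = 4 · 15.2679 = 61.0714.

T² ≈ 61.0714


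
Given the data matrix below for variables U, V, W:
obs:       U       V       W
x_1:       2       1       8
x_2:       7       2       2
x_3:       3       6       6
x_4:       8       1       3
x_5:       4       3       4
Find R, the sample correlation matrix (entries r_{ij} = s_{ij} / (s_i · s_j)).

Step 1 — column means:
  mean(U) = (2 + 7 + 3 + 8 + 4) / 5 = 24/5 = 4.8
  mean(V) = (1 + 2 + 6 + 1 + 3) / 5 = 13/5 = 2.6
  mean(W) = (8 + 2 + 6 + 3 + 4) / 5 = 23/5 = 4.6

Step 2 — sample variances and covariances s[i,j] = (1/(n-1)) · Σ_k (x_{k,i} - mean_i) · (x_{k,j} - mean_j), with n-1 = 4:
  s[U,U] = ((-2.8)·(-2.8) + (2.2)·(2.2) + (-1.8)·(-1.8) + (3.2)·(3.2) + (-0.8)·(-0.8)) / 4 = 26.8/4 = 6.7
  s[U,V] = ((-2.8)·(-1.6) + (2.2)·(-0.6) + (-1.8)·(3.4) + (3.2)·(-1.6) + (-0.8)·(0.4)) / 4 = -8.4/4 = -2.1
  s[U,W] = ((-2.8)·(3.4) + (2.2)·(-2.6) + (-1.8)·(1.4) + (3.2)·(-1.6) + (-0.8)·(-0.6)) / 4 = -22.4/4 = -5.6
  s[V,V] = ((-1.6)·(-1.6) + (-0.6)·(-0.6) + (3.4)·(3.4) + (-1.6)·(-1.6) + (0.4)·(0.4)) / 4 = 17.2/4 = 4.3
  s[V,W] = ((-1.6)·(3.4) + (-0.6)·(-2.6) + (3.4)·(1.4) + (-1.6)·(-1.6) + (0.4)·(-0.6)) / 4 = 3.2/4 = 0.8
  s[W,W] = ((3.4)·(3.4) + (-2.6)·(-2.6) + (1.4)·(1.4) + (-1.6)·(-1.6) + (-0.6)·(-0.6)) / 4 = 23.2/4 = 5.8
  Sample standard deviations s_i = √(s[i,i]):
  s(U) = √(6.7) = 2.5884
  s(V) = √(4.3) = 2.0736
  s(W) = √(5.8) = 2.4083

Step 3 — r_{ij} = s_{ij} / (s_i · s_j):
  r[U,U] = 1 (diagonal).
  r[U,V] = -2.1 / (2.5884 · 2.0736) = -2.1 / 5.3675 = -0.3912
  r[U,W] = -5.6 / (2.5884 · 2.4083) = -5.6 / 6.2338 = -0.8983
  r[V,V] = 1 (diagonal).
  r[V,W] = 0.8 / (2.0736 · 2.4083) = 0.8 / 4.994 = 0.1602
  r[W,W] = 1 (diagonal).

R is symmetric with unit diagonal. Assembling:

R = [[1, -0.3912, -0.8983],
 [-0.3912, 1, 0.1602],
 [-0.8983, 0.1602, 1]]


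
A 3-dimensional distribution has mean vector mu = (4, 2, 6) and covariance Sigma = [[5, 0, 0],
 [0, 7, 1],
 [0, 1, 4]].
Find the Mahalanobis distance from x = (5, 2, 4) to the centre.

Step 1 — centre the observation: (x - mu) = (1, 0, -2).

Step 2 — invert Sigma (cofactor / det for 3×3, or solve directly):
  Sigma^{-1} = [[0.2, 0, 0],
 [0, 0.1481, -0.037],
 [0, -0.037, 0.2593]].

Step 3 — form the quadratic (x - mu)^T · Sigma^{-1} · (x - mu):
  Sigma^{-1} · (x - mu) = (0.2, 0.0741, -0.5185).
  (x - mu)^T · [Sigma^{-1} · (x - mu)] = (1)·(0.2) + (0)·(0.0741) + (-2)·(-0.5185) = 1.237.

Step 4 — take square root: d = √(1.237) ≈ 1.1122.

d(x, mu) = √(1.237) ≈ 1.1122


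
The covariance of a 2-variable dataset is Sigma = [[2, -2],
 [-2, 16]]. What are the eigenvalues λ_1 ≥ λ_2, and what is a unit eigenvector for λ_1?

Step 1 — characteristic polynomial of 2×2 Sigma:
  det(Sigma - λI) = λ² - trace · λ + det = 0.
  trace = 2 + 16 = 18, det = 2·16 - (-2)² = 28.
Step 2 — discriminant:
  Δ = trace² - 4·det = 324 - 112 = 212.
Step 3 — eigenvalues:
  λ = (trace ± √Δ)/2 = (18 ± 14.5602)/2,
  λ_1 = 16.2801,  λ_2 = 1.7199.

Step 4 — unit eigenvector for λ_1: solve (Sigma - λ_1 I)v = 0. First row:
  (2 - 16.2801)·v_x + (-2)·v_y = 0, i.e. (-14.2801)·v_x + (-2)·v_y = 0,
  so v ∝ (b, λ_1 - a) = (-2, 14.2801); multiply by -1 so the first entry is positive: u = (2, -14.2801).
  ||u|| = √((2)² + (-14.2801)²) = √(207.9215) ≈ 14.4195,
  v_1 = u/||u|| ≈ (0.1387, -0.9903) (||v_1|| = 1).

λ_1 = 16.2801,  λ_2 = 1.7199;  v_1 ≈ (0.1387, -0.9903)


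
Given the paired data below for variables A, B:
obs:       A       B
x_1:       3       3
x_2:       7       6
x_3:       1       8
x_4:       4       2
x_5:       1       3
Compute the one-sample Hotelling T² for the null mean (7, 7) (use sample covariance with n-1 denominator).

Step 1 — sample mean vector:
  mean(A) = (3 + 7 + 1 + 4 + 1) / 5 = 16/5 = 3.2
  mean(B) = (3 + 6 + 8 + 2 + 3) / 5 = 22/5 = 4.4
  x̄ = (3.2, 4.4),  deviation x̄ - mu_0 = (3.2, 4.4) - (7, 7) = (-3.8, -2.6).

Step 2 — sample covariance matrix, S[i,j] = (1/(n-1)) · Σ_k (x_{k,i} - mean_i) · (x_{k,j} - mean_j), divisor n-1 = 4:
  S[A,A] = ((-0.2)·(-0.2) + (3.8)·(3.8) + (-2.2)·(-2.2) + (0.8)·(0.8) + (-2.2)·(-2.2)) / 4 = 24.8/4 = 6.2
  S[A,B] = ((-0.2)·(-1.4) + (3.8)·(1.6) + (-2.2)·(3.6) + (0.8)·(-2.4) + (-2.2)·(-1.4)) / 4 = -0.4/4 = -0.1
  S[B,B] = ((-1.4)·(-1.4) + (1.6)·(1.6) + (3.6)·(3.6) + (-2.4)·(-2.4) + (-1.4)·(-1.4)) / 4 = 25.2/4 = 6.3
  S = [[6.2, -0.1],
 [-0.1, 6.3]].

Step 3 — invert S. det(S) = 6.2·6.3 - (-0.1)² = 39.05.
  S^{-1} = (1/det) · [[d, -b], [-b, a]] = [[0.1613, 0.0026],
 [0.0026, 0.1588]].

Step 4 — quadratic form (x̄ - mu_0)^T · S^{-1} · (x̄ - mu_0):
  S^{-1} · (x̄ - mu_0) = (-0.6197, -0.4225),
  (x̄ - mu_0)^T · [...] = (-3.8)·(-0.6197) + (-2.6)·(-0.4225) = 3.4535.

Step 5 — scale by n: T² = 5 · 3.4535 = 17.2676.

T² ≈ 17.2676


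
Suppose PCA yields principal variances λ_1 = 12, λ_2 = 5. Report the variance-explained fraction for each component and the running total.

Step 1 — total variance = trace(Sigma) = Σ λ_i = 12 + 5 = 17.

Step 2 — fraction explained by component i = λ_i / Σ λ:
  PC1: 12/17 = 0.7059
  PC2: 5/17 = 0.2941

Step 3 — cumulative fraction after k components = (λ_1 + ... + λ_k) / Σ λ:
  k = 1: 12/17 = 0.7059
  k = 2: (12 + 5)/17 = 17/17 = 1

Summary (fraction, with percent):

explained: PC1 0.7059 (70.59%), PC2 0.2941 (29.41%);  cumulative: 0.7059, 1


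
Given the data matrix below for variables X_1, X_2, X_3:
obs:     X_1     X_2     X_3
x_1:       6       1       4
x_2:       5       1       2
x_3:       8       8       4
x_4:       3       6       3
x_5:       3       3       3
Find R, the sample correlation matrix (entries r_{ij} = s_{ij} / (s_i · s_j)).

Step 1 — column means:
  mean(X_1) = (6 + 5 + 8 + 3 + 3) / 5 = 25/5 = 5
  mean(X_2) = (1 + 1 + 8 + 6 + 3) / 5 = 19/5 = 3.8
  mean(X_3) = (4 + 2 + 4 + 3 + 3) / 5 = 16/5 = 3.2

Step 2 — sample variances and covariances s[i,j] = (1/(n-1)) · Σ_k (x_{k,i} - mean_i) · (x_{k,j} - mean_j), with n-1 = 4:
  s[X_1,X_1] = ((1)·(1) + (0)·(0) + (3)·(3) + (-2)·(-2) + (-2)·(-2)) / 4 = 18/4 = 4.5
  s[X_1,X_2] = ((1)·(-2.8) + (0)·(-2.8) + (3)·(4.2) + (-2)·(2.2) + (-2)·(-0.8)) / 4 = 7/4 = 1.75
  s[X_1,X_3] = ((1)·(0.8) + (0)·(-1.2) + (3)·(0.8) + (-2)·(-0.2) + (-2)·(-0.2)) / 4 = 4/4 = 1
  s[X_2,X_2] = ((-2.8)·(-2.8) + (-2.8)·(-2.8) + (4.2)·(4.2) + (2.2)·(2.2) + (-0.8)·(-0.8)) / 4 = 38.8/4 = 9.7
  s[X_2,X_3] = ((-2.8)·(0.8) + (-2.8)·(-1.2) + (4.2)·(0.8) + (2.2)·(-0.2) + (-0.8)·(-0.2)) / 4 = 4.2/4 = 1.05
  s[X_3,X_3] = ((0.8)·(0.8) + (-1.2)·(-1.2) + (0.8)·(0.8) + (-0.2)·(-0.2) + (-0.2)·(-0.2)) / 4 = 2.8/4 = 0.7
  Sample standard deviations s_i = √(s[i,i]):
  s(X_1) = √(4.5) = 2.1213
  s(X_2) = √(9.7) = 3.1145
  s(X_3) = √(0.7) = 0.8367

Step 3 — r_{ij} = s_{ij} / (s_i · s_j):
  r[X_1,X_1] = 1 (diagonal).
  r[X_1,X_2] = 1.75 / (2.1213 · 3.1145) = 1.75 / 6.6068 = 0.2649
  r[X_1,X_3] = 1 / (2.1213 · 0.8367) = 1 / 1.7748 = 0.5634
  r[X_2,X_2] = 1 (diagonal).
  r[X_2,X_3] = 1.05 / (3.1145 · 0.8367) = 1.05 / 2.6058 = 0.403
  r[X_3,X_3] = 1 (diagonal).

R is symmetric with unit diagonal. Assembling:

R = [[1, 0.2649, 0.5634],
 [0.2649, 1, 0.403],
 [0.5634, 0.403, 1]]


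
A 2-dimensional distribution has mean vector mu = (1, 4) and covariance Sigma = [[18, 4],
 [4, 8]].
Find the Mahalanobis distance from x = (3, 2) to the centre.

Step 1 — centre the observation: (x - mu) = (2, -2).

Step 2 — invert Sigma. det(Sigma) = 18·8 - (4)² = 128.
  Sigma^{-1} = (1/det) · [[d, -b], [-b, a]] = [[0.0625, -0.0312],
 [-0.0312, 0.1406]].

Step 3 — form the quadratic (x - mu)^T · Sigma^{-1} · (x - mu):
  Sigma^{-1} · (x - mu) = (0.1875, -0.3438).
  (x - mu)^T · [Sigma^{-1} · (x - mu)] = (2)·(0.1875) + (-2)·(-0.3438) = 1.0625.

Step 4 — take square root: d = √(1.0625) ≈ 1.0308.

d(x, mu) = √(1.0625) ≈ 1.0308


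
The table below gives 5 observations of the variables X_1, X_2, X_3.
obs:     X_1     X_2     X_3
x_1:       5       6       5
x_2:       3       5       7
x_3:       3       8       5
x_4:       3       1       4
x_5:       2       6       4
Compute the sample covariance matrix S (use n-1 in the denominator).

Step 1 — column means:
  mean(X_1) = (5 + 3 + 3 + 3 + 2) / 5 = 16/5 = 3.2
  mean(X_2) = (6 + 5 + 8 + 1 + 6) / 5 = 26/5 = 5.2
  mean(X_3) = (5 + 7 + 5 + 4 + 4) / 5 = 25/5 = 5

Step 2 — sample covariance S[i,j] = (1/(n-1)) · Σ_k (x_{k,i} - mean_i) · (x_{k,j} - mean_j), with n-1 = 4.
  S[X_1,X_1] = ((1.8)·(1.8) + (-0.2)·(-0.2) + (-0.2)·(-0.2) + (-0.2)·(-0.2) + (-1.2)·(-1.2)) / 4 = 4.8/4 = 1.2
  S[X_1,X_2] = ((1.8)·(0.8) + (-0.2)·(-0.2) + (-0.2)·(2.8) + (-0.2)·(-4.2) + (-1.2)·(0.8)) / 4 = 0.8/4 = 0.2
  S[X_1,X_3] = ((1.8)·(0) + (-0.2)·(2) + (-0.2)·(0) + (-0.2)·(-1) + (-1.2)·(-1)) / 4 = 1/4 = 0.25
  S[X_2,X_2] = ((0.8)·(0.8) + (-0.2)·(-0.2) + (2.8)·(2.8) + (-4.2)·(-4.2) + (0.8)·(0.8)) / 4 = 26.8/4 = 6.7
  S[X_2,X_3] = ((0.8)·(0) + (-0.2)·(2) + (2.8)·(0) + (-4.2)·(-1) + (0.8)·(-1)) / 4 = 3/4 = 0.75
  S[X_3,X_3] = ((0)·(0) + (2)·(2) + (0)·(0) + (-1)·(-1) + (-1)·(-1)) / 4 = 6/4 = 1.5

S is symmetric (S[j,i] = S[i,j]). Assembling:

S = [[1.2, 0.2, 0.25],
 [0.2, 6.7, 0.75],
 [0.25, 0.75, 1.5]]


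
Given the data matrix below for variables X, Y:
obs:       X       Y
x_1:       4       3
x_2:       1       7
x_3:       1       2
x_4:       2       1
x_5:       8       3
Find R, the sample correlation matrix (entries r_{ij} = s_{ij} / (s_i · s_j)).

Step 1 — column means:
  mean(X) = (4 + 1 + 1 + 2 + 8) / 5 = 16/5 = 3.2
  mean(Y) = (3 + 7 + 2 + 1 + 3) / 5 = 16/5 = 3.2

Step 2 — sample variances and covariances s[i,j] = (1/(n-1)) · Σ_k (x_{k,i} - mean_i) · (x_{k,j} - mean_j), with n-1 = 4:
  s[X,X] = ((0.8)·(0.8) + (-2.2)·(-2.2) + (-2.2)·(-2.2) + (-1.2)·(-1.2) + (4.8)·(4.8)) / 4 = 34.8/4 = 8.7
  s[X,Y] = ((0.8)·(-0.2) + (-2.2)·(3.8) + (-2.2)·(-1.2) + (-1.2)·(-2.2) + (4.8)·(-0.2)) / 4 = -4.2/4 = -1.05
  s[Y,Y] = ((-0.2)·(-0.2) + (3.8)·(3.8) + (-1.2)·(-1.2) + (-2.2)·(-2.2) + (-0.2)·(-0.2)) / 4 = 20.8/4 = 5.2
  Sample standard deviations s_i = √(s[i,i]):
  s(X) = √(8.7) = 2.9496
  s(Y) = √(5.2) = 2.2804

Step 3 — r_{ij} = s_{ij} / (s_i · s_j):
  r[X,X] = 1 (diagonal).
  r[X,Y] = -1.05 / (2.9496 · 2.2804) = -1.05 / 6.7261 = -0.1561
  r[Y,Y] = 1 (diagonal).

R is symmetric with unit diagonal. Assembling:

R = [[1, -0.1561],
 [-0.1561, 1]]


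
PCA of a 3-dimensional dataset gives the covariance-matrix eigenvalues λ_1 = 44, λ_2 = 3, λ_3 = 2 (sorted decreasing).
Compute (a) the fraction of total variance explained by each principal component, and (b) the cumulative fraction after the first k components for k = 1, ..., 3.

Step 1 — total variance = trace(Sigma) = Σ λ_i = 44 + 3 + 2 = 49.

Step 2 — fraction explained by component i = λ_i / Σ λ:
  PC1: 44/49 = 0.898
  PC2: 3/49 = 0.0612
  PC3: 2/49 = 0.0408

Step 3 — cumulative fraction after k components = (λ_1 + ... + λ_k) / Σ λ:
  k = 1: 44/49 = 0.898
  k = 2: (44 + 3)/49 = 47/49 = 0.9592
  k = 3: (44 + 3 + 2)/49 = 49/49 = 1

Summary (fraction, with percent):

explained: PC1 0.898 (89.8%), PC2 0.0612 (6.12%), PC3 0.0408 (4.08%);  cumulative: 0.898, 0.9592, 1


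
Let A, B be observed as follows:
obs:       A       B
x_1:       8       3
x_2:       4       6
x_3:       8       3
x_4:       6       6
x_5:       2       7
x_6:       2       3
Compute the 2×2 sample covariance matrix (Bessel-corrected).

Step 1 — column means:
  mean(A) = (8 + 4 + 8 + 6 + 2 + 2) / 6 = 30/6 = 5
  mean(B) = (3 + 6 + 3 + 6 + 7 + 3) / 6 = 28/6 = 4.6667

Step 2 — sample covariance S[i,j] = (1/(n-1)) · Σ_k (x_{k,i} - mean_i) · (x_{k,j} - mean_j), with n-1 = 5.
  S[A,A] = ((3)·(3) + (-1)·(-1) + (3)·(3) + (1)·(1) + (-3)·(-3) + (-3)·(-3)) / 5 = 38/5 = 7.6
  S[A,B] = ((3)·(-1.6667) + (-1)·(1.3333) + (3)·(-1.6667) + (1)·(1.3333) + (-3)·(2.3333) + (-3)·(-1.6667)) / 5 = -12/5 = -2.4
  S[B,B] = ((-1.6667)·(-1.6667) + (1.3333)·(1.3333) + (-1.6667)·(-1.6667) + (1.3333)·(1.3333) + (2.3333)·(2.3333) + (-1.6667)·(-1.6667)) / 5 = 17.3333/5 = 3.4667

S is symmetric (S[j,i] = S[i,j]). Assembling:

S = [[7.6, -2.4],
 [-2.4, 3.4667]]


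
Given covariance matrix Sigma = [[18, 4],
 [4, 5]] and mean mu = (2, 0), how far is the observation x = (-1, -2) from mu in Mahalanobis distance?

Step 1 — centre the observation: (x - mu) = (-3, -2).

Step 2 — invert Sigma. det(Sigma) = 18·5 - (4)² = 74.
  Sigma^{-1} = (1/det) · [[d, -b], [-b, a]] = [[0.0676, -0.0541],
 [-0.0541, 0.2432]].

Step 3 — form the quadratic (x - mu)^T · Sigma^{-1} · (x - mu):
  Sigma^{-1} · (x - mu) = (-0.0946, -0.3243).
  (x - mu)^T · [Sigma^{-1} · (x - mu)] = (-3)·(-0.0946) + (-2)·(-0.3243) = 0.9324.

Step 4 — take square root: d = √(0.9324) ≈ 0.9656.

d(x, mu) = √(0.9324) ≈ 0.9656
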